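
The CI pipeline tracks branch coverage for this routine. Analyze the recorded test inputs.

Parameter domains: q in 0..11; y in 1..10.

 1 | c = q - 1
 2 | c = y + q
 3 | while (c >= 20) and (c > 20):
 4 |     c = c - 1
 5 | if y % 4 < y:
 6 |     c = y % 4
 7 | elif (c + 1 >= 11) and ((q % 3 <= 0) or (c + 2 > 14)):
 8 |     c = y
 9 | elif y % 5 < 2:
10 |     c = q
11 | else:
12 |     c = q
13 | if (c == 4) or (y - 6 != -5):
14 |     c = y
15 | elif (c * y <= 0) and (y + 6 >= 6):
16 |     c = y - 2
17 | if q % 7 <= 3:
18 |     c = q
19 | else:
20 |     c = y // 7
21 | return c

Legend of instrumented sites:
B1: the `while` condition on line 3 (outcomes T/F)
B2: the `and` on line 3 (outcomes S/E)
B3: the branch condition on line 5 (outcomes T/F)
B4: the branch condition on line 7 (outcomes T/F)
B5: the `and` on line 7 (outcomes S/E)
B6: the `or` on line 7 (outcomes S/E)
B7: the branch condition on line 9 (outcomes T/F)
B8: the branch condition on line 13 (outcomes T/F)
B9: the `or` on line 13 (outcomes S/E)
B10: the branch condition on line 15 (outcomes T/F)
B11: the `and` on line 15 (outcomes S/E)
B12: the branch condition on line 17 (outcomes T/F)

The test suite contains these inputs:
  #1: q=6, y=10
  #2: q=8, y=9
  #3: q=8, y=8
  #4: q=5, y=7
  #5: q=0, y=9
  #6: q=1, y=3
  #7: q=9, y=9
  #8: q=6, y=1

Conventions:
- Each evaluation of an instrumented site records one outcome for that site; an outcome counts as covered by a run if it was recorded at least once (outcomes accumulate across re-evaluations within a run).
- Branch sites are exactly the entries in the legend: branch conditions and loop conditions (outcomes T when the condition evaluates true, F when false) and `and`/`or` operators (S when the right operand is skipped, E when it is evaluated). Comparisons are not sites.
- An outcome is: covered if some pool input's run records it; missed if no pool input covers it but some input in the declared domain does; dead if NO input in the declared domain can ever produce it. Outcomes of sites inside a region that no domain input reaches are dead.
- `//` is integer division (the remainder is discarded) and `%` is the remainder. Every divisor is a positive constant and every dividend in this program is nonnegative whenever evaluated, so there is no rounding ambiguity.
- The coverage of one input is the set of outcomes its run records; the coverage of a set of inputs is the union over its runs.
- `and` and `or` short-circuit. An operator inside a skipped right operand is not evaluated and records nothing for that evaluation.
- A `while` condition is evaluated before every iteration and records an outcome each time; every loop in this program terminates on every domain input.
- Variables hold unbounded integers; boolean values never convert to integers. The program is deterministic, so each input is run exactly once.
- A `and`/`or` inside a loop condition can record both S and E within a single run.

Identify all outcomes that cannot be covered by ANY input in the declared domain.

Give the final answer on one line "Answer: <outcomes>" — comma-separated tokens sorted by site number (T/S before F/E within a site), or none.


sweeping the full domain (120 inputs) for each outcome:
  reachable outcomes have witnesses, e.g. B1=T (e.g. q=11, y=10), B1=F (e.g. q=0, y=1), B2=S (e.g. q=0, y=1), B2=E (e.g. q=10, y=10)
Answer: none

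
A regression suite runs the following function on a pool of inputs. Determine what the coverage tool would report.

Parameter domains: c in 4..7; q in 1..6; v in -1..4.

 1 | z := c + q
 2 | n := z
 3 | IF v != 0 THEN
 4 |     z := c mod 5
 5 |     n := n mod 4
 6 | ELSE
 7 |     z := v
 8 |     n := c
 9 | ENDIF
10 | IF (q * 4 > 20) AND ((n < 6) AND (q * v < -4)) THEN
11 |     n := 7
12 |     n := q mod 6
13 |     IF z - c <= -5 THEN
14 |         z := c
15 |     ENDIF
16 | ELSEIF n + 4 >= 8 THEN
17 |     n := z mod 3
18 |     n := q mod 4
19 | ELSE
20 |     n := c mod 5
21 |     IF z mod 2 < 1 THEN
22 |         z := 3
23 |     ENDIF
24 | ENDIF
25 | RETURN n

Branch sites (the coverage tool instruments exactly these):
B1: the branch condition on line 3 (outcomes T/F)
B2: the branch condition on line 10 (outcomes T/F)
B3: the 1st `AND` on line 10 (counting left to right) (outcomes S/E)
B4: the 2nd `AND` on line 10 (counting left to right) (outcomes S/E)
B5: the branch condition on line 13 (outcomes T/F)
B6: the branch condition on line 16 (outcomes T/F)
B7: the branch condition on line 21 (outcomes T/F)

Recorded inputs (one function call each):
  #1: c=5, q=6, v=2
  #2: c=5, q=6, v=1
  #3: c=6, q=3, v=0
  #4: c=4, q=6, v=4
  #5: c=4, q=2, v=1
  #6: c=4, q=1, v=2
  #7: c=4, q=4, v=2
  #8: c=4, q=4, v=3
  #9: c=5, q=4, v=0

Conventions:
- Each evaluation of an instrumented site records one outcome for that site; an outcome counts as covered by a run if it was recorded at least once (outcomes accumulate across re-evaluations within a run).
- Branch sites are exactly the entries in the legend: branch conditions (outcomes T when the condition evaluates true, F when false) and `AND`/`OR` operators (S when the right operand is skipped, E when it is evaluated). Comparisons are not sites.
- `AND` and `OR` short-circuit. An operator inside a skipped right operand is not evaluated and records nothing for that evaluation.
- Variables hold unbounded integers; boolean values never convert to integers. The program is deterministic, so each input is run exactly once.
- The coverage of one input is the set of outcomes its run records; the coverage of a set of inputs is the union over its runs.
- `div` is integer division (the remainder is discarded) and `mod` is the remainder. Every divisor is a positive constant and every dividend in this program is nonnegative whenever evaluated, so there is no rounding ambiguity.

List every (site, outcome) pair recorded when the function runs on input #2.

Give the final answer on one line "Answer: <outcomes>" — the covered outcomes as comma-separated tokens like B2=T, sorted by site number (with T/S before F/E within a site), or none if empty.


Tracing the run of input #2 (c=5, q=6, v=1):
  B1->T, B3->E, B4->E, B2->F, B6->F, B7->T
as a set, this run covers: B1=T, B2=F, B3=E, B4=E, B6=F, B7=T
Answer: B1=T, B2=F, B3=E, B4=E, B6=F, B7=T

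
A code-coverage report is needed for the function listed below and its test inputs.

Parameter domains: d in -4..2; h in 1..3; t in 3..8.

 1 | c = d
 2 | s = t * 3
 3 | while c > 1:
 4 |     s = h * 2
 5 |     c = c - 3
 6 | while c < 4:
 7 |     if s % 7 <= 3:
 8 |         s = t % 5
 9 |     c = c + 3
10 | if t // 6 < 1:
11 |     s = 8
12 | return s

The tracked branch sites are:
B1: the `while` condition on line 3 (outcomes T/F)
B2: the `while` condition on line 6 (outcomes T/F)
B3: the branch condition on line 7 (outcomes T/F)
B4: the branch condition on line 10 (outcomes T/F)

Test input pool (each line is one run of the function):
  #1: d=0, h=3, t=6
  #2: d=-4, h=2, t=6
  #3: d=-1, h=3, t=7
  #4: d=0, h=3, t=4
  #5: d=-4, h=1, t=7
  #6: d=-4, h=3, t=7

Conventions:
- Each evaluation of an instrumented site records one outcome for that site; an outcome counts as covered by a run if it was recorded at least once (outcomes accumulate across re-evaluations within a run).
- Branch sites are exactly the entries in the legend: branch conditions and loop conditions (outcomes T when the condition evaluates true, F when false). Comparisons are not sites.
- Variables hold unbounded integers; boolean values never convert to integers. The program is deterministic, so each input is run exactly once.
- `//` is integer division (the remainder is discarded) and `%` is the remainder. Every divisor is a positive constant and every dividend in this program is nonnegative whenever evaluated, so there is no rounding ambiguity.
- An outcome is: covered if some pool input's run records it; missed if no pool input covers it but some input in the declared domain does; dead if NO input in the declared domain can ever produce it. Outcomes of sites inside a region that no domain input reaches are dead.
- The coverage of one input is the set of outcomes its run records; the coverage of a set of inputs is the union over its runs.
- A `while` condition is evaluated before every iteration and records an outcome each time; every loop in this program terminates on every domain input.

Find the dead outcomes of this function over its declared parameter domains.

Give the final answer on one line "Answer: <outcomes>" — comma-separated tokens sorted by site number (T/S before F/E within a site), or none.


running all 126 domain inputs and tallying outcomes:
  reachable outcomes have witnesses, e.g. B1=T (e.g. d=2, h=1, t=3), B1=F (e.g. d=-4, h=1, t=3), B2=T (e.g. d=-4, h=1, t=3), B2=F (e.g. d=-4, h=1, t=3)
Answer: none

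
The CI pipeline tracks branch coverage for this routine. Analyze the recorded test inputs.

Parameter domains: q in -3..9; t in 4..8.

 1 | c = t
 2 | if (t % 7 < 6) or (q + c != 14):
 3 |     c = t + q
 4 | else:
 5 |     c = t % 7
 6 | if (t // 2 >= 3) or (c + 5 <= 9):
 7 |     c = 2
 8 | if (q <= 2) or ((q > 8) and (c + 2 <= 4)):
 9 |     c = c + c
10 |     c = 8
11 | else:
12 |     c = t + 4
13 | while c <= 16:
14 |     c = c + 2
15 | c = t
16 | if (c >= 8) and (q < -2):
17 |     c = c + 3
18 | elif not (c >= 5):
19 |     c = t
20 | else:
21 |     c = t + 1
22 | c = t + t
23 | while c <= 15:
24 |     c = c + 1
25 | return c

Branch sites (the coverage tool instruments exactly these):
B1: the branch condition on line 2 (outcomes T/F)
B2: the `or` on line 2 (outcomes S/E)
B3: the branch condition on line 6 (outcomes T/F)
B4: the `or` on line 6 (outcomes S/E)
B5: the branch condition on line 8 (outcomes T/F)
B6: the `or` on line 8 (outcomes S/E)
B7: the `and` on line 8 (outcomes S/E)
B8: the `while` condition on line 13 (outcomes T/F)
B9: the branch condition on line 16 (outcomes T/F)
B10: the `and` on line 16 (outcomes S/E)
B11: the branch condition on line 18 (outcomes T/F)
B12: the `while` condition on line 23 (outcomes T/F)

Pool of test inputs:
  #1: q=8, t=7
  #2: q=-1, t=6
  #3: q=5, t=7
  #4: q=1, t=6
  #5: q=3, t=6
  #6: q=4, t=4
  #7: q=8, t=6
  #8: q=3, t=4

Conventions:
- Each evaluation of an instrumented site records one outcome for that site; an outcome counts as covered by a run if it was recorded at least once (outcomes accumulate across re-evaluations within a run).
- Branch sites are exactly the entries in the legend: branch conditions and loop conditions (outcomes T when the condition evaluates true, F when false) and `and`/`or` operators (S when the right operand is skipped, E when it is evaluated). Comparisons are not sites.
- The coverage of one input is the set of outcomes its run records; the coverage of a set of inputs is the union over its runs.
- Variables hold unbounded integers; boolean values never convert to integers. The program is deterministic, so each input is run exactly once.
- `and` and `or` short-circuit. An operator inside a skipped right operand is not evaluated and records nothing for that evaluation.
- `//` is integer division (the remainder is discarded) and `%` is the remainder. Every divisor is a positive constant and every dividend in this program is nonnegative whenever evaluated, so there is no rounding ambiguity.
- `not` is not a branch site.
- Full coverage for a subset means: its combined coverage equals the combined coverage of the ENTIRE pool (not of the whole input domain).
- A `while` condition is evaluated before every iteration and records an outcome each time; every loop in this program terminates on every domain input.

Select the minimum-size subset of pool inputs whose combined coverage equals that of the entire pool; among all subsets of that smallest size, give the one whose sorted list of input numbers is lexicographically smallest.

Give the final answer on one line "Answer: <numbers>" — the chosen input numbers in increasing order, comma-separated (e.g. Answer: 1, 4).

#1 (q=8, t=7) -> B2->S, B1->T, B4->S, B3->T, B6->E, B7->S, B5->F, B8->T, B8->T, B8->T, B8->F, B10->S, B9->F, B11->F, ...; covered: B1=T, B2=S, B3=T, B4=S, B5=F, B6=E, B7=S, B8=T, B8=F, B9=F, B10=S, B11=F, B12=T, B12=F
#2 (q=-1, t=6) -> B2->E, B1->T, B4->S, B3->T, B6->S, B5->T, B8->T, B8->T, B8->T, B8->T, B8->T, B8->F, B10->S, B9->F, ...; covered: B1=T, B2=E, B3=T, B4=S, B5=T, B6=S, B8=T, B8=F, B9=F, B10=S, B11=F, B12=T, B12=F
#3 (q=5, t=7) -> B2->S, B1->T, B4->S, B3->T, B6->E, B7->S, B5->F, B8->T, B8->T, B8->T, B8->F, B10->S, B9->F, B11->F, ...; covered: B1=T, B2=S, B3=T, B4=S, B5=F, B6=E, B7=S, B8=T, B8=F, B9=F, B10=S, B11=F, B12=T, B12=F
#4 (q=1, t=6) -> B2->E, B1->T, B4->S, B3->T, B6->S, B5->T, B8->T, B8->T, B8->T, B8->T, B8->T, B8->F, B10->S, B9->F, ...; covered: B1=T, B2=E, B3=T, B4=S, B5=T, B6=S, B8=T, B8=F, B9=F, B10=S, B11=F, B12=T, B12=F
#5 (q=3, t=6) -> B2->E, B1->T, B4->S, B3->T, B6->E, B7->S, B5->F, B8->T, B8->T, B8->T, B8->T, B8->F, B10->S, B9->F, ...; covered: B1=T, B2=E, B3=T, B4=S, B5=F, B6=E, B7=S, B8=T, B8=F, B9=F, B10=S, B11=F, B12=T, B12=F
#6 (q=4, t=4) -> B2->S, B1->T, B4->E, B3->F, B6->E, B7->S, B5->F, B8->T, B8->T, B8->T, B8->T, B8->T, B8->F, B10->S, ...; covered: B1=T, B2=S, B3=F, B4=E, B5=F, B6=E, B7=S, B8=T, B8=F, B9=F, B10=S, B11=T, B12=T, B12=F
#7 (q=8, t=6) -> B2->E, B1->F, B4->S, B3->T, B6->E, B7->S, B5->F, B8->T, B8->T, B8->T, B8->T, B8->F, B10->S, B9->F, ...; covered: B1=F, B2=E, B3=T, B4=S, B5=F, B6=E, B7=S, B8=T, B8=F, B9=F, B10=S, B11=F, B12=T, B12=F
#8 (q=3, t=4) -> B2->S, B1->T, B4->E, B3->F, B6->E, B7->S, B5->F, B8->T, B8->T, B8->T, B8->T, B8->T, B8->F, B10->S, ...; covered: B1=T, B2=S, B3=F, B4=E, B5=F, B6=E, B7=S, B8=T, B8=F, B9=F, B10=S, B11=T, B12=T, B12=F
together the pool reaches 21 outcomes: B1=T, B1=F, B2=S, B2=E, B3=T, B3=F, B4=S, B4=E, B5=T, B5=F, B6=S, B6=E, B7=S, B8=T, B8=F, B9=F, B10=S, B11=T, B11=F, B12=T, B12=F
no size-1 subset reaches all 21 outcomes (best union: 14/21)
no size-2 subset reaches all 21 outcomes (best union: 20/21)
inputs {2, 6, 7} (size 3) cover everything; no size-3 subset with a lexicographically smaller index list covers all 21

Answer: 2, 6, 7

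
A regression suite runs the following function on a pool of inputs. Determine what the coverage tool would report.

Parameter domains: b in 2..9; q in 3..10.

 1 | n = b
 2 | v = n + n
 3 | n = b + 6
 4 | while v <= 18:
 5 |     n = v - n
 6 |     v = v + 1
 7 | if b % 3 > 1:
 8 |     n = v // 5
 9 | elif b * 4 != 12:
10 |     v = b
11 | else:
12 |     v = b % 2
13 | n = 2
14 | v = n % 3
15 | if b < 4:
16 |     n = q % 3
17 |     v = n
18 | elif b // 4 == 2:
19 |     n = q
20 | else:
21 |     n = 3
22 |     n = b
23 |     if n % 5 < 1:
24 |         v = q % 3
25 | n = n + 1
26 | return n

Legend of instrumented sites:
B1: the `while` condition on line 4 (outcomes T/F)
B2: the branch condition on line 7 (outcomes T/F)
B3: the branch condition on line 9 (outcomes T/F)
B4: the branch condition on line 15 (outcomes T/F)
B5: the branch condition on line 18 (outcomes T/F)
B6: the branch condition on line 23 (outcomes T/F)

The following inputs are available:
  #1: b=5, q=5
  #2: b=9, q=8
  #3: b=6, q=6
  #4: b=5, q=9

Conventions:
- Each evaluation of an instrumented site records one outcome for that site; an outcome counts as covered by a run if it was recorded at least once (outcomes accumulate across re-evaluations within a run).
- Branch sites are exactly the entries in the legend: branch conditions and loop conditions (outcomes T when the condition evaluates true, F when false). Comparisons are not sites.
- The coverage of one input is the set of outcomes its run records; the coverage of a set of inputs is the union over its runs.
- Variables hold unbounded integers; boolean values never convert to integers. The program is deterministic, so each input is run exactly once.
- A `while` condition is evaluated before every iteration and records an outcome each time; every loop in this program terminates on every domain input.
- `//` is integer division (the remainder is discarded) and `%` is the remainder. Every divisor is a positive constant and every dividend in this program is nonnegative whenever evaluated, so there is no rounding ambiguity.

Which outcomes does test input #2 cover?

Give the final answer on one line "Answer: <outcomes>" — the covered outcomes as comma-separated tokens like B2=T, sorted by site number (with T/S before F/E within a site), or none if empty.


Simulating input #2 (b=9, q=8) step by step:
  B1->T, B1->F, B2->F, B3->T, B4->F, B5->T
distinct outcomes covered: B1=T, B1=F, B2=F, B3=T, B4=F, B5=T
Answer: B1=T, B1=F, B2=F, B3=T, B4=F, B5=T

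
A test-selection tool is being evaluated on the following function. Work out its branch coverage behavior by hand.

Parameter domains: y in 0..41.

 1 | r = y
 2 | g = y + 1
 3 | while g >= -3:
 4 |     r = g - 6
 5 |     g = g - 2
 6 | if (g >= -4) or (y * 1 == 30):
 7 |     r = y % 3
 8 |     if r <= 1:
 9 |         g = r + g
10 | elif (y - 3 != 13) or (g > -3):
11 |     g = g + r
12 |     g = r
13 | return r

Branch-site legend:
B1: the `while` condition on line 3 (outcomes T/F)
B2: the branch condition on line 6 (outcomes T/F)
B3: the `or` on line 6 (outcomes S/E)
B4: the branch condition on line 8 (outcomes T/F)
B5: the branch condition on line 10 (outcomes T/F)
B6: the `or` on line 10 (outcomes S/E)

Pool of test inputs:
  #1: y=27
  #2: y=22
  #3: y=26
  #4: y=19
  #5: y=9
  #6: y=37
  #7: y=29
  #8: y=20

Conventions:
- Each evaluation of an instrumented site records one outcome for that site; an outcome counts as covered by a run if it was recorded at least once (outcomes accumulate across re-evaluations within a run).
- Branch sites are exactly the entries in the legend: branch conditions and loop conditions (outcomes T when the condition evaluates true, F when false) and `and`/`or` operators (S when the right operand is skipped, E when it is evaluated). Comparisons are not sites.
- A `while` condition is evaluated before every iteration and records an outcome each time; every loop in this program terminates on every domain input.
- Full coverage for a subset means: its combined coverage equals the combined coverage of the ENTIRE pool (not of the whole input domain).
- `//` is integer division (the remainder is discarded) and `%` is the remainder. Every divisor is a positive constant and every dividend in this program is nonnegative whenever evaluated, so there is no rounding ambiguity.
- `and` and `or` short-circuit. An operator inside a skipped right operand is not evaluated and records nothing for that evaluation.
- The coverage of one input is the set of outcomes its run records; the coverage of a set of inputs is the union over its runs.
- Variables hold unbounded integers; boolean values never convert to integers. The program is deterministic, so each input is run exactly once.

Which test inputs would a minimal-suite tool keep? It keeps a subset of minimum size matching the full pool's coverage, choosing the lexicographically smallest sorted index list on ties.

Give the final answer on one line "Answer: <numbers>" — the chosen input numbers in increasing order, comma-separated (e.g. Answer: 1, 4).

input #1 (y=27): events B1->T, B1->T, B1->T, B1->T, B1->T, B1->T, B1->T, B1->T, B1->T, B1->T, B1->T, B1->T, B1->T, B1->T, ...; covers B1=T, B1=F, B2=T, B3=S, B4=T
input #2 (y=22): events B1->T, B1->T, B1->T, B1->T, B1->T, B1->T, B1->T, B1->T, B1->T, B1->T, B1->T, B1->T, B1->T, B1->T, ...; covers B1=T, B1=F, B2=F, B3=E, B5=T, B6=S
input #3 (y=26): events B1->T, B1->T, B1->T, B1->T, B1->T, B1->T, B1->T, B1->T, B1->T, B1->T, B1->T, B1->T, B1->T, B1->T, ...; covers B1=T, B1=F, B2=F, B3=E, B5=T, B6=S
input #4 (y=19): events B1->T, B1->T, B1->T, B1->T, B1->T, B1->T, B1->T, B1->T, B1->T, B1->T, B1->T, B1->T, B1->F, B3->S, ...; covers B1=T, B1=F, B2=T, B3=S, B4=T
input #5 (y=9): events B1->T, B1->T, B1->T, B1->T, B1->T, B1->T, B1->T, B1->F, B3->S, B2->T, B4->T; covers B1=T, B1=F, B2=T, B3=S, B4=T
input #6 (y=37): events B1->T, B1->T, B1->T, B1->T, B1->T, B1->T, B1->T, B1->T, B1->T, B1->T, B1->T, B1->T, B1->T, B1->T, ...; covers B1=T, B1=F, B2=T, B3=S, B4=T
input #7 (y=29): events B1->T, B1->T, B1->T, B1->T, B1->T, B1->T, B1->T, B1->T, B1->T, B1->T, B1->T, B1->T, B1->T, B1->T, ...; covers B1=T, B1=F, B2=T, B3=S, B4=F
input #8 (y=20): events B1->T, B1->T, B1->T, B1->T, B1->T, B1->T, B1->T, B1->T, B1->T, B1->T, B1->T, B1->T, B1->T, B1->F, ...; covers B1=T, B1=F, B2=F, B3=E, B5=T, B6=S
the full pool covers 10 outcomes: B1=T, B1=F, B2=T, B2=F, B3=S, B3=E, B4=T, B4=F, B5=T, B6=S
no size-1 subset reaches all 10 outcomes (best union: 6/10)
no size-2 subset reaches all 10 outcomes (best union: 9/10)
the canonical winner is {1, 2, 7}: size 3, full 10-outcome coverage, earliest index list among size-3 covers

Answer: 1, 2, 7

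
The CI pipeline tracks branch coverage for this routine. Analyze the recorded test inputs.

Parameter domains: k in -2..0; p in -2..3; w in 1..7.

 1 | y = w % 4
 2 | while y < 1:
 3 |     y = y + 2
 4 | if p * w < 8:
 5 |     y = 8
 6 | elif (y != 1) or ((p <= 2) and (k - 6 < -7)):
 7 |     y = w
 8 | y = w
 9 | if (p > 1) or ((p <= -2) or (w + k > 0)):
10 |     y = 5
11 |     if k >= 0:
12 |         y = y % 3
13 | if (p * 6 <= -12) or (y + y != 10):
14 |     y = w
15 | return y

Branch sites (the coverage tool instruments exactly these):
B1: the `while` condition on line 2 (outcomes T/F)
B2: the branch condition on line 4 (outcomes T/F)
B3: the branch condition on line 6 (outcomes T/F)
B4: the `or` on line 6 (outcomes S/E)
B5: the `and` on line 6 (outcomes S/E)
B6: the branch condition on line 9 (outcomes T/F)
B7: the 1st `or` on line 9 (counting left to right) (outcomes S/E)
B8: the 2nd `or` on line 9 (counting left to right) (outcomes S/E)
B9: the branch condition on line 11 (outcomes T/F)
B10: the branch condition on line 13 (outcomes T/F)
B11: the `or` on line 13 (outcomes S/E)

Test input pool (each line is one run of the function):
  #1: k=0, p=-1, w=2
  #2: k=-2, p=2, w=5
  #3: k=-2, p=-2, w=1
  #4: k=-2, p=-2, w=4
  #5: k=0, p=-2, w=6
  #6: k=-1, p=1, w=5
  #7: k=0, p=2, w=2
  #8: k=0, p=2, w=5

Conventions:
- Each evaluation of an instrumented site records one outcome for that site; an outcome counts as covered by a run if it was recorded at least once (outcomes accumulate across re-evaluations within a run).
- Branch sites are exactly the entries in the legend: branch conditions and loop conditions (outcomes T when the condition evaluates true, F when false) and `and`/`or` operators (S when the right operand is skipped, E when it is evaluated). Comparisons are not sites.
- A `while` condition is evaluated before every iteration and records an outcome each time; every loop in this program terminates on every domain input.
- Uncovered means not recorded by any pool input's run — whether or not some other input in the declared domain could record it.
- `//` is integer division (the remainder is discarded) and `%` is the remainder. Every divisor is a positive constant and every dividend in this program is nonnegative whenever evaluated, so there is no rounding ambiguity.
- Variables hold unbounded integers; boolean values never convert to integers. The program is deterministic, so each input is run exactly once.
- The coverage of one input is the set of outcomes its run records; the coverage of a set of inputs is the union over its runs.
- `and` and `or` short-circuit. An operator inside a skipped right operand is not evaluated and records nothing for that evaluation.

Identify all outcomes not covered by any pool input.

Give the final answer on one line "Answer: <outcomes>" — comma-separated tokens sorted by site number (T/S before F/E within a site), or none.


test 1 (k=0, p=-1, w=2) hits B1=F, B2=T, B6=T, B7=E, B8=E, B9=T, B10=T, B11=E
test 2 (k=-2, p=2, w=5) hits B1=F, B2=F, B3=T, B4=E, B5=E, B6=T, B7=S, B9=F, B10=F, B11=E
test 3 (k=-2, p=-2, w=1) hits B1=F, B2=T, B6=T, B7=E, B8=S, B9=F, B10=T, B11=S
test 4 (k=-2, p=-2, w=4) hits B1=T, B1=F, B2=T, B6=T, B7=E, B8=S, B9=F, B10=T, B11=S
test 5 (k=0, p=-2, w=6) hits B1=F, B2=T, B6=T, B7=E, B8=S, B9=T, B10=T, B11=S
test 6 (k=-1, p=1, w=5) hits B1=F, B2=T, B6=T, B7=E, B8=E, B9=F, B10=F, B11=E
test 7 (k=0, p=2, w=2) hits B1=F, B2=T, B6=T, B7=S, B9=T, B10=T, B11=E
test 8 (k=0, p=2, w=5) hits B1=F, B2=F, B3=F, B4=E, B5=E, B6=T, B7=S, B9=T, B10=T, B11=E
union over the pool: B1=T, B1=F, B2=T, B2=F, B3=T, B3=F, B4=E, B5=E, B6=T, B7=S, B7=E, B8=S, B8=E, B9=T, B9=F, B10=T, B10=F, B11=S, B11=E
uncovered (3 of 22): B4=S, B5=S, B6=F
Answer: B4=S, B5=S, B6=F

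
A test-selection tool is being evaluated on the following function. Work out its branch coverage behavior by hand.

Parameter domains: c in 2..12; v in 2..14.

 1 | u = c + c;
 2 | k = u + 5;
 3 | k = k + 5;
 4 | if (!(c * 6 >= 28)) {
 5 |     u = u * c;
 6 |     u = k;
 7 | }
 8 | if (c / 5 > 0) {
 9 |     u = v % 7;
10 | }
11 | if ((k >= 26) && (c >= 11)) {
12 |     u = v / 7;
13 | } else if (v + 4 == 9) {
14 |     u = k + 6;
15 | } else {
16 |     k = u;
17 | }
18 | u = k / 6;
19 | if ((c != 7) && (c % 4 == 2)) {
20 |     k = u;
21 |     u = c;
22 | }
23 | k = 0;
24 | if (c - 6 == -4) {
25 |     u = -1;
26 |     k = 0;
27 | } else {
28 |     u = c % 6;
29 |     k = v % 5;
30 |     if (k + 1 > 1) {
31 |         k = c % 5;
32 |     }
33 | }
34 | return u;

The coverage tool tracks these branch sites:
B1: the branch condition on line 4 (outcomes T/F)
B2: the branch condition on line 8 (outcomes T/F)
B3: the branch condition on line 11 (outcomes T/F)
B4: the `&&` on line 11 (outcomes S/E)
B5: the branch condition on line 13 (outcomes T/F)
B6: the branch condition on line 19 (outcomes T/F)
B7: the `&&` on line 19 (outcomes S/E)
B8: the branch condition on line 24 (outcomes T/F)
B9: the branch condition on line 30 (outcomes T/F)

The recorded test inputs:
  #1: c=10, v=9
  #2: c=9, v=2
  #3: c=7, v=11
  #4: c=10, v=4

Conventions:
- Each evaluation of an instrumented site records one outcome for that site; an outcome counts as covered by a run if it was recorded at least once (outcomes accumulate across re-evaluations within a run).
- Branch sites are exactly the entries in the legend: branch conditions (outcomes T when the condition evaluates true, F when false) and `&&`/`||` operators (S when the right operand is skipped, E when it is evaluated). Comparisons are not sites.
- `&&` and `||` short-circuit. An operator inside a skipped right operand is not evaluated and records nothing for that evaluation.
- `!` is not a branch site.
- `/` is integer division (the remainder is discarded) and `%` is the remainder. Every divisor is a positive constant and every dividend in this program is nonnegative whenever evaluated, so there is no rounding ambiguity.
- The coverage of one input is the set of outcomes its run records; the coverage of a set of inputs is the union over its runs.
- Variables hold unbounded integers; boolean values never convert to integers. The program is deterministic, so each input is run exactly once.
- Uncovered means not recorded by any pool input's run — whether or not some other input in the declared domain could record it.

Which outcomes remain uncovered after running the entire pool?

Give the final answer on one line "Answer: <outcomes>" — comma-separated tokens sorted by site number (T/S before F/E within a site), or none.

#1 (c=10, v=9) -> covered: B1=F, B2=T, B3=F, B4=E, B5=F, B6=T, B7=E, B8=F, B9=T
#2 (c=9, v=2) -> covered: B1=F, B2=T, B3=F, B4=E, B5=F, B6=F, B7=E, B8=F, B9=T
#3 (c=7, v=11) -> covered: B1=F, B2=T, B3=F, B4=S, B5=F, B6=F, B7=S, B8=F, B9=T
#4 (c=10, v=4) -> covered: B1=F, B2=T, B3=F, B4=E, B5=F, B6=T, B7=E, B8=F, B9=T
union over the pool: B1=F, B2=T, B3=F, B4=S, B4=E, B5=F, B6=T, B6=F, B7=S, B7=E, B8=F, B9=T
uncovered (6 of 18): B1=T, B2=F, B3=T, B5=T, B8=T, B9=F

Answer: B1=T, B2=F, B3=T, B5=T, B8=T, B9=F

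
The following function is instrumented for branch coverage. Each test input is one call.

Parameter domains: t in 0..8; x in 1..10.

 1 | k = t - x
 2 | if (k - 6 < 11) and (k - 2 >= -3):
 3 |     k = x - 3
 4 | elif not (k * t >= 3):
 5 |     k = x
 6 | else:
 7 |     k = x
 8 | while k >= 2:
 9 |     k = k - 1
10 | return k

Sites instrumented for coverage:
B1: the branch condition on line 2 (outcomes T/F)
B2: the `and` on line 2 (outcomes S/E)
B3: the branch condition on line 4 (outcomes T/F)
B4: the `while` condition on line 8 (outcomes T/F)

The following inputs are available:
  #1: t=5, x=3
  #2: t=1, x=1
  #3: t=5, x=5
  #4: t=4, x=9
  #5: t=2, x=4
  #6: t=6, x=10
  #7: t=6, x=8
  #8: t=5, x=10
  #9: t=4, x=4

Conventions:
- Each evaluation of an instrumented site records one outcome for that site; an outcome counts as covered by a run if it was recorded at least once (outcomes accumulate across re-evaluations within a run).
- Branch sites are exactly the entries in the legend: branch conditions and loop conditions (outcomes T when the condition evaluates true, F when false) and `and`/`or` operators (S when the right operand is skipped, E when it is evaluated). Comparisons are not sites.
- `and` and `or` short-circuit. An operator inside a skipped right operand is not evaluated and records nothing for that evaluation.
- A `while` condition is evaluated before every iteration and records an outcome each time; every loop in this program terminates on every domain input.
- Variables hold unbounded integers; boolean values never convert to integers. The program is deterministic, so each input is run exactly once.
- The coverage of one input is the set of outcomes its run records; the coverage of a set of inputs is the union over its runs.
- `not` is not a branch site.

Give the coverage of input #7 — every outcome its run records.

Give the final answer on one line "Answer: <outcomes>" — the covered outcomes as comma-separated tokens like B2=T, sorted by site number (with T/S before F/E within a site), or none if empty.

Running input #7 (t=6, x=8), event by event:
  B2->E, B1->F, B3->T, B4->T, B4->T, B4->T, B4->T, B4->T, B4->T, B4->T
  B4->F
collecting distinct outcomes: B1=F, B2=E, B3=T, B4=T, B4=F

Answer: B1=F, B2=E, B3=T, B4=T, B4=F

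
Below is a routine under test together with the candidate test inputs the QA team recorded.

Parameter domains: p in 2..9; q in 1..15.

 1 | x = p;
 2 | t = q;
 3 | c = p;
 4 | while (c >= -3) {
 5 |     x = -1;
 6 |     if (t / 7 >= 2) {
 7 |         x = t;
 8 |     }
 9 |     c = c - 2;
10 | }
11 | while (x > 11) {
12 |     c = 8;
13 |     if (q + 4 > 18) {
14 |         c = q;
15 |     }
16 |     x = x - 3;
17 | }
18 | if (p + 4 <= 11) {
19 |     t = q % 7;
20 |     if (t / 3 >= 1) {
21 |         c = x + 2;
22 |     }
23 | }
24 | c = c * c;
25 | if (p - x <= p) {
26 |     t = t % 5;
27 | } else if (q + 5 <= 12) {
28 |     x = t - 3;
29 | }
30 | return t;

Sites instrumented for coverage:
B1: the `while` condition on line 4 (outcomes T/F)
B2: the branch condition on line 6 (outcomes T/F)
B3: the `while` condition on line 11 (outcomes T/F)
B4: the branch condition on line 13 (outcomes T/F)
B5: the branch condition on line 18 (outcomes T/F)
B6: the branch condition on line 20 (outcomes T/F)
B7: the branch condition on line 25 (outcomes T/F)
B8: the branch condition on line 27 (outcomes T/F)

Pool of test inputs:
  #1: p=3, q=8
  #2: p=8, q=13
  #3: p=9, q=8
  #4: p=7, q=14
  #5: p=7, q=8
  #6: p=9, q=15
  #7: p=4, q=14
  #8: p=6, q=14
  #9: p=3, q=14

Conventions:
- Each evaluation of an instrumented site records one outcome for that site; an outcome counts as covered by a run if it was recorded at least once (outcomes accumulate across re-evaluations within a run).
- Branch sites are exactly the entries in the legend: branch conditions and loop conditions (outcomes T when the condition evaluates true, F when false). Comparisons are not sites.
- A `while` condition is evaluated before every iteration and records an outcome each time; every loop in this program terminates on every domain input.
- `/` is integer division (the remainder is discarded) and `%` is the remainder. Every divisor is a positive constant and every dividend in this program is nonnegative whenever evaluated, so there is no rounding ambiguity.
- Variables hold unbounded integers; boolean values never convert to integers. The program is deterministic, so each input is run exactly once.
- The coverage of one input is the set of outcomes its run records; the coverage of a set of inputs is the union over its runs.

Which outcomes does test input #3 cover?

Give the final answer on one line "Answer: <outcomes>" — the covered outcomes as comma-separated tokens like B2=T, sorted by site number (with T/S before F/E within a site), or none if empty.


Tracing the run of input #3 (p=9, q=8):
  B1->T, B2->F, B1->T, B2->F, B1->T, B2->F, B1->T, B2->F, B1->T, B2->F
  B1->T, B2->F, B1->T, B2->F, B1->F, B3->F, B5->F, B7->F, B8->F
collecting distinct outcomes: B1=T, B1=F, B2=F, B3=F, B5=F, B7=F, B8=F
Answer: B1=T, B1=F, B2=F, B3=F, B5=F, B7=F, B8=F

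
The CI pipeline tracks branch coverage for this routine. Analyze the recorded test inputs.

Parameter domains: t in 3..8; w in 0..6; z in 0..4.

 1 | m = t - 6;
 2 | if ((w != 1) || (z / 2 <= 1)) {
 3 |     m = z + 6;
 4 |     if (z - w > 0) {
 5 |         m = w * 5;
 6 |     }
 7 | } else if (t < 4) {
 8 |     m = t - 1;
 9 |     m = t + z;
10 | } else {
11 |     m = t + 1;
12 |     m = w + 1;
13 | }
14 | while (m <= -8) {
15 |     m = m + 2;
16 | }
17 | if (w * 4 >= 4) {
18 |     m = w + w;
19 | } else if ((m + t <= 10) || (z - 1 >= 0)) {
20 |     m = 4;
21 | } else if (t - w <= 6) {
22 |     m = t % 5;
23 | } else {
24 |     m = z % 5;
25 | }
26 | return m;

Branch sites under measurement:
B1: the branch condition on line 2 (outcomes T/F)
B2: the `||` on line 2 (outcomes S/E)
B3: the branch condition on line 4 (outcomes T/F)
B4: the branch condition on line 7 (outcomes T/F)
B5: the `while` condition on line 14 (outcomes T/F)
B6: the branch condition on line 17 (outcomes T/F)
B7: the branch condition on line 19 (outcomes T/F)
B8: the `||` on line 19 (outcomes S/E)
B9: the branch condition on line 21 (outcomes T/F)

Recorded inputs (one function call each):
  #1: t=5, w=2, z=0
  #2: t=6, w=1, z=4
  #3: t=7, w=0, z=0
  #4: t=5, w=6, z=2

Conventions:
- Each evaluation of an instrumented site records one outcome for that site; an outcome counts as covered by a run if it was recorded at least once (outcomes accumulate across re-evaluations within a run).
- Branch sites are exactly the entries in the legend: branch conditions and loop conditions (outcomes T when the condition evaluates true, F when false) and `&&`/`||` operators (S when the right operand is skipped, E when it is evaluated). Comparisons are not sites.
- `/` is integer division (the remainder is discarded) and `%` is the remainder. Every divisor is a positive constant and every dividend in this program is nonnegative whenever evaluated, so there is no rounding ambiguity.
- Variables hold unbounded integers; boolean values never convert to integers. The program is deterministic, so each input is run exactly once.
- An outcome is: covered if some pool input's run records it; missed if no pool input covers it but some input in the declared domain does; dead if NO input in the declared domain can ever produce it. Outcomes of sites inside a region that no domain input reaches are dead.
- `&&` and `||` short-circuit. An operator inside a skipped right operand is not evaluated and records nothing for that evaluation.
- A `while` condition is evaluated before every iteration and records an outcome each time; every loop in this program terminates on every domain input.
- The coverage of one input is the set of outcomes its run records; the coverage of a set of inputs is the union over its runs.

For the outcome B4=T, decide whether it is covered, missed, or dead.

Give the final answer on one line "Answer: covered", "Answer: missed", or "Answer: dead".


no pool input records B4=T
but domain input (t=3, w=1, z=4) does record it -> reachable, so missed
Answer: missed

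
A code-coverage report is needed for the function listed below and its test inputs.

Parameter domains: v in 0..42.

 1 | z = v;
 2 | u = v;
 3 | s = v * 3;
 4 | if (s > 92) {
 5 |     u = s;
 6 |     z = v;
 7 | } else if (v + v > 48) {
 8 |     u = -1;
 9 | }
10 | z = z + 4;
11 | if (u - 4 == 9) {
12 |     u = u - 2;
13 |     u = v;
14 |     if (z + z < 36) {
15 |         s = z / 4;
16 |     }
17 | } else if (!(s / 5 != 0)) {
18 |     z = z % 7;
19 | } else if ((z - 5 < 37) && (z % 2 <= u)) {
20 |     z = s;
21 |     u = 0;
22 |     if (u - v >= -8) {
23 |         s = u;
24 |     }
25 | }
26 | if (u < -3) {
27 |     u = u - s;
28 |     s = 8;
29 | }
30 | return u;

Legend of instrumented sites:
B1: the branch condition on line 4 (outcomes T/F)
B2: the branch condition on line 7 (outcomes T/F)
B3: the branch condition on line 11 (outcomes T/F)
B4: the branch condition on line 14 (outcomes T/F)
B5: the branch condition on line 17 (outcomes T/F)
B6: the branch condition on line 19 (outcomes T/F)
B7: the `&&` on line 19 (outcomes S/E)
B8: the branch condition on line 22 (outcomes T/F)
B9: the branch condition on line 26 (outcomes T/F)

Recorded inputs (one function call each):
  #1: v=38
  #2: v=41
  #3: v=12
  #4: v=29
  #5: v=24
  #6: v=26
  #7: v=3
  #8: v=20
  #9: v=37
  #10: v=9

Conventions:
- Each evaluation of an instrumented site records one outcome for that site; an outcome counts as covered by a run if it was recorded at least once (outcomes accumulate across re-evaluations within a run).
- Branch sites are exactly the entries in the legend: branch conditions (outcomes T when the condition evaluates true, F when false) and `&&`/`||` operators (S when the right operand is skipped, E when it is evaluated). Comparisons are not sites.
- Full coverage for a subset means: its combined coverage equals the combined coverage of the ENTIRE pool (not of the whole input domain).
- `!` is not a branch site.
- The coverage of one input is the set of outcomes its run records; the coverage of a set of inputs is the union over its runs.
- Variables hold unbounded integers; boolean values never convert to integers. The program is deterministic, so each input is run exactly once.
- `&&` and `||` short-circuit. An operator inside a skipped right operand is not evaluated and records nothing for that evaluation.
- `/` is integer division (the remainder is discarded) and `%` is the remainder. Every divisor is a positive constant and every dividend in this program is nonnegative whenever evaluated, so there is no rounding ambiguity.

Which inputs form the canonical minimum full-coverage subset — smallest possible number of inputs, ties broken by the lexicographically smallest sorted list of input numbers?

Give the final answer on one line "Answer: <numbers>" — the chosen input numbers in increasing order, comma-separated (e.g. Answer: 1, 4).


input #1, v=38: events B1->T, B3->F, B5->F, B7->S, B6->F, B9->F; outcomes B1=T, B3=F, B5=F, B6=F, B7=S, B9=F
input #2, v=41: events B1->T, B3->F, B5->F, B7->S, B6->F, B9->F; outcomes B1=T, B3=F, B5=F, B6=F, B7=S, B9=F
input #3, v=12: events B1->F, B2->F, B3->F, B5->F, B7->E, B6->T, B8->F, B9->F; outcomes B1=F, B2=F, B3=F, B5=F, B6=T, B7=E, B8=F, B9=F
input #4, v=29: events B1->F, B2->T, B3->F, B5->F, B7->E, B6->F, B9->F; outcomes B1=F, B2=T, B3=F, B5=F, B6=F, B7=E, B9=F
input #5, v=24: events B1->F, B2->F, B3->F, B5->F, B7->E, B6->T, B8->F, B9->F; outcomes B1=F, B2=F, B3=F, B5=F, B6=T, B7=E, B8=F, B9=F
input #6, v=26: events B1->F, B2->T, B3->F, B5->F, B7->E, B6->F, B9->F; outcomes B1=F, B2=T, B3=F, B5=F, B6=F, B7=E, B9=F
input #7, v=3: events B1->F, B2->F, B3->F, B5->F, B7->E, B6->T, B8->T, B9->F; outcomes B1=F, B2=F, B3=F, B5=F, B6=T, B7=E, B8=T, B9=F
input #8, v=20: events B1->F, B2->F, B3->F, B5->F, B7->E, B6->T, B8->F, B9->F; outcomes B1=F, B2=F, B3=F, B5=F, B6=T, B7=E, B8=F, B9=F
input #9, v=37: events B1->T, B3->F, B5->F, B7->E, B6->T, B8->F, B9->F; outcomes B1=T, B3=F, B5=F, B6=T, B7=E, B8=F, B9=F
input #10, v=9: events B1->F, B2->F, B3->F, B5->F, B7->E, B6->T, B8->F, B9->F; outcomes B1=F, B2=F, B3=F, B5=F, B6=T, B7=E, B8=F, B9=F
pool-wide coverage (13 outcomes): B1=T, B1=F, B2=T, B2=F, B3=F, B5=F, B6=T, B6=F, B7=S, B7=E, B8=T, B8=F, B9=F
checked all size-1 subsets: none covers 13 outcomes (max 8/13)
checked all size-2 subsets: none covers 13 outcomes (max 11/13)
checked all size-3 subsets: none covers 13 outcomes (max 12/13)
the canonical winner is {1, 3, 4, 7}: size 4, full 13-outcome coverage, earliest index list among size-4 covers
Answer: 1, 3, 4, 7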